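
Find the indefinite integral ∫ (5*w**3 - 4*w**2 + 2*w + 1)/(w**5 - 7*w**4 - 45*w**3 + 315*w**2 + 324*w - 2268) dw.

59*log(w - 7)/20 - 949*log(w - 6)/324 + 53*log(w - 3)/324 + 44*log(w + 3)/405 - 95*log(w + 6)/324 + C

Factor the denominator: (w - 7)*(w - 6)*(w - 3)*(w + 3)*(w + 6).
Partial-fraction decomposition: -95/(324*(w + 6)) + 44/(405*(w + 3)) + 53/(324*(w - 3)) - 949/(324*(w - 6)) + 59/(20*(w - 7)).
Integrate each term: A/(w−a) contributes A·log|w−a|.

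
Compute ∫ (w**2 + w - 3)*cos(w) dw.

Use integration by parts with u = w**2 + w - 3, dv = cos(w) dw, so v = sin(w).
Apply parts 2 times (tabular method): alternate signs, differentiate u down to 0, integrate dv up.

w**2*sin(w) + w*sin(w) + 2*w*cos(w) - 5*sin(w) + cos(w) + C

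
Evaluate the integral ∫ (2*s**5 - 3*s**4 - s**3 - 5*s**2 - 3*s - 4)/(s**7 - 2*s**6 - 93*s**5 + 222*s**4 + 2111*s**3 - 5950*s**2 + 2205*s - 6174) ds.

Factor the denominator: (s - 7)*(s - 6)*(s - 3)*(s + 7)**2*(s**2 + 1).
Partial-fraction decomposition: (23*s + 64)/(231250*(s**2 + 1)) - 7440423/(103512500*(s + 7)) + 20351/(45500*(s + 7)**2) + 79/(6000*(s - 3)) - 11246/(18759*(s - 6)) + 12899/(19600*(s - 7)).
Integrate each term; A/(s−a) gives A·log|s−a|; the (Bs+D)/(s²+p²) term gives a log and an atan.

12899*log(s - 7)/19600 - 11246*log(s - 6)/18759 + 79*log(s - 3)/6000 - 7440423*log(s + 7)/103512500 + 23*log(s**2 + 1)/462500 + 32*atan(s)/115625 - 20351/(45500*s + 318500) + C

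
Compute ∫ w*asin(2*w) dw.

w**2*asin(2*w)/2 + w*sqrt(-4*w**2 + 1)/8 - asin(2*w)/16 + C

Use integration by parts with u = arcsin(2*w), dv = w dw.
Then du = 2/sqrt(-4*w**2 + 1) dw.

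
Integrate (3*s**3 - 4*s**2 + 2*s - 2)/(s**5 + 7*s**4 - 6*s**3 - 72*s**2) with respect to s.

Factor the denominator: s**2*(s - 3)*(s + 4)*(s + 6).
Partial-fraction decomposition: -403/(324*(s + 6)) + 19/(16*(s + 4)) + 7/(81*(s - 3)) - 13/(432*s) + 1/(36*s**2).
Integrate each term; A/(s−a) gives A·log|s−a|; A/(s−a)² gives −A/(s−a).

-13*log(s)/432 + 7*log(s - 3)/81 + 19*log(s + 4)/16 - 403*log(s + 6)/324 - 1/(36*s) + C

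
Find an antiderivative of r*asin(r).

r**2*asin(r)/2 + r*sqrt(-r**2 + 1)/4 - asin(r)/4 + C

Use integration by parts with u = arcsin(r), dv = r dr.
Then du = 1/sqrt(-r**2 + 1) dr.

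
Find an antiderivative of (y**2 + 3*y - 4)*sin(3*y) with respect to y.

-y**2*cos(3*y)/3 + 2*y*sin(3*y)/9 - y*cos(3*y) + sin(3*y)/3 + 38*cos(3*y)/27 + C

Use integration by parts with u = y**2 + 3*y - 4, dv = sin(3*y) dy, so v = -cos(3*y)/3.
Apply parts 2 times (tabular method): alternate signs, differentiate u down to 0, integrate dv up.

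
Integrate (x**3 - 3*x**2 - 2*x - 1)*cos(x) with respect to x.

x**3*sin(x) - 3*x**2*sin(x) + 3*x**2*cos(x) - 8*x*sin(x) - 6*x*cos(x) + 5*sin(x) - 8*cos(x) + C

Use integration by parts with u = x**3 - 3*x**2 - 2*x - 1, dv = cos(x) dx, so v = sin(x).
Apply parts 3 times (tabular method): alternate signs, differentiate u down to 0, integrate dv up.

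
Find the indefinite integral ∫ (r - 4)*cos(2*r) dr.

Use integration by parts with u = r - 4, dv = cos(2*r) dr, so v = sin(2*r)/2.
Apply parts 1 times (tabular method): alternate signs, differentiate u down to 0, integrate dv up.

r*sin(2*r)/2 - 2*sin(2*r) + cos(2*r)/4 + C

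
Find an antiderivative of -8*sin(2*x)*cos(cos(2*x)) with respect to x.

Let u = cos(2*x), so du = (-2*sin(2*x)) dx.
Rewriting, the integral becomes 4·∫ cos(u) du = 4·sin(u).
Substituting back, u = cos(2*x).

4*sin(cos(2*x)) + C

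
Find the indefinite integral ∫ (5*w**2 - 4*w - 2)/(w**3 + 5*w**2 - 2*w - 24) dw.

log(w - 2)/3 - 11*log(w + 3) + 47*log(w + 4)/3 + C

Factor the denominator: (w - 2)*(w + 3)*(w + 4).
Partial-fraction decomposition: 47/(3*(w + 4)) - 11/(w + 3) + 1/(3*(w - 2)).
Integrate each term: A/(w−a) contributes A·log|w−a|.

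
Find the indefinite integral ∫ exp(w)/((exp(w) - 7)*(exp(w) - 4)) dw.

log(exp(w) - 7)/3 - log(exp(w) - 4)/3 + C

Let u = e^w, du = e^w dw.
The integral becomes ∫ du/((u-4)(u-7)); decompose into partial fractions.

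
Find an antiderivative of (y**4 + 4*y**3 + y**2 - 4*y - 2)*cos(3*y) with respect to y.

y**4*sin(3*y)/3 + 4*y**3*sin(3*y)/3 + 4*y**3*cos(3*y)/9 - y**2*sin(3*y)/9 + 4*y**2*cos(3*y)/3 - 20*y*sin(3*y)/9 - 2*y*cos(3*y)/27 - 52*sin(3*y)/81 - 20*cos(3*y)/27 + C

Use integration by parts with u = y**4 + 4*y**3 + y**2 - 4*y - 2, dv = cos(3*y) dy, so v = sin(3*y)/3.
Apply parts 4 times (tabular method): alternate signs, differentiate u down to 0, integrate dv up.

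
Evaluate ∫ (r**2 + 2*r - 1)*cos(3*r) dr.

r**2*sin(3*r)/3 + 2*r*sin(3*r)/3 + 2*r*cos(3*r)/9 - 11*sin(3*r)/27 + 2*cos(3*r)/9 + C

Use integration by parts with u = r**2 + 2*r - 1, dv = cos(3*r) dr, so v = sin(3*r)/3.
Apply parts 2 times (tabular method): alternate signs, differentiate u down to 0, integrate dv up.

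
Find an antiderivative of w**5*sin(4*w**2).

Let u = w², du = 2w dw; rewrite as (1/2)∫ u^2·sin(4u) du.
Now integrate by parts 2 times.

-w**4*cos(4*w**2)/8 + w**2*sin(4*w**2)/16 + cos(4*w**2)/64 + C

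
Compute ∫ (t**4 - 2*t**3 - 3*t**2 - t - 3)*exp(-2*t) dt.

(-t**4 + 3*t**2 + 4*t + 5)*exp(-2*t)/2 + C

Use integration by parts with u = t**4 - 2*t**3 - 3*t**2 - t - 3, dv = exp(-2*t) dt, so v = -exp(-2*t)/2.
Apply parts 4 times (tabular method): alternate signs, differentiate u down to 0, integrate dv up.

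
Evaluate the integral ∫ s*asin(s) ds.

s**2*asin(s)/2 + s*sqrt(-s**2 + 1)/4 - asin(s)/4 + C

Use integration by parts with u = arcsin(s), dv = s ds.
Then du = 1/sqrt(-s**2 + 1) ds.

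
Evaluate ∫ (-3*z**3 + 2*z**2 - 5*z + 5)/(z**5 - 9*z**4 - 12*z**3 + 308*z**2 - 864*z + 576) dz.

-601*log(z - 6)/240 + 217*log(z - 4)/90 + log(z - 1)/315 + 151*log(z + 6)/1680 - 35/(12*z - 48) + C

Factor the denominator: (z - 6)*(z - 4)**2*(z - 1)*(z + 6).
Partial-fraction decomposition: 151/(1680*(z + 6)) + 1/(315*(z - 1)) + 217/(90*(z - 4)) + 35/(12*(z - 4)**2) - 601/(240*(z - 6)).
Integrate each term; A/(z−a) gives A·log|z−a|; A/(z−a)² gives −A/(z−a).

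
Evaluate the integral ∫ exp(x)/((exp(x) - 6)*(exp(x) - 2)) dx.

Let u = e^x, du = e^x dx.
The integral becomes ∫ du/((u-6)(u-2)); decompose into partial fractions.

log(exp(x) - 6)/4 - log(exp(x) - 2)/4 + C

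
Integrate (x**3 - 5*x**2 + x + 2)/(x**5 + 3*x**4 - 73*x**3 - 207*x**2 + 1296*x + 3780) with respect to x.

4297*log(x - 6)/150579 - 73*log(x + 3)/648 + 23*log(x + 5)/44 - 593*log(x + 7)/1352 - 4/(117*x - 702) + C

Factor the denominator: (x - 6)**2*(x + 3)*(x + 5)*(x + 7).
Partial-fraction decomposition: -593/(1352*(x + 7)) + 23/(44*(x + 5)) - 73/(648*(x + 3)) + 4297/(150579*(x - 6)) + 4/(117*(x - 6)**2).
Integrate each term; A/(x−a) gives A·log|x−a|; A/(x−a)² gives −A/(x−a).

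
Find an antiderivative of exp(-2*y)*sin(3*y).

Let I denote the integral. Integrate by parts with u = sin(3*y), dv = exp(-2*y) dy, so v = -exp(-2*y)/2: I = -exp(-2*y)*sin(3*y)/2 + (3/2)·∫ exp(-2*y)*cos(3*y) dy.
Apply parts again with u = cos(3*y), dv = exp(-2*y) dy: ∫ exp(-2*y)*cos(3*y) dy = -exp(-2*y)*cos(3*y)/2 − (3/2)·I. Substituting back brings back I: I = -exp(-2*y)*sin(3*y)/2 - 3*exp(-2*y)*cos(3*y)/4 − (9/4)·I.
Solving for I: (1 + 9/4)·I equals the remaining terms, so I = (4/13)·(-exp(-2*y)*sin(3*y)/2 - 3*exp(-2*y)*cos(3*y)/4).

-2*exp(-2*y)*sin(3*y)/13 - 3*exp(-2*y)*cos(3*y)/13 + C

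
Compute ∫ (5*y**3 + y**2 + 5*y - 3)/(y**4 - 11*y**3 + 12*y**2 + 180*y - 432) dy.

Factor the denominator: (y - 6)**2*(y - 3)*(y + 4).
Partial-fraction decomposition: 327/(700*(y + 4)) + 52/(21*(y - 3)) + 617/(300*(y - 6)) + 381/(10*(y - 6)**2).
Integrate each term; A/(y−a) gives A·log|y−a|; A/(y−a)² gives −A/(y−a).

617*log(y - 6)/300 + 52*log(y - 3)/21 + 327*log(y + 4)/700 - 381/(10*y - 60) + C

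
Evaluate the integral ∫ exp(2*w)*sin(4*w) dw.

exp(2*w)*sin(4*w)/10 - exp(2*w)*cos(4*w)/5 + C

Let I denote the integral. Integrate by parts with u = sin(4*w), dv = exp(2*w) dw, so v = exp(2*w)/2: I = exp(2*w)*sin(4*w)/2 − 2·∫ exp(2*w)*cos(4*w) dw.
Apply parts again with u = cos(4*w), dv = exp(2*w) dw: ∫ exp(2*w)*cos(4*w) dw = exp(2*w)*cos(4*w)/2 + 2·I. Substituting back brings back I: I = exp(2*w)*sin(4*w)/2 - exp(2*w)*cos(4*w) − 4·I.
Solving for I: (1 + 4)·I equals the remaining terms, so I = (1/5)·(exp(2*w)*sin(4*w)/2 - exp(2*w)*cos(4*w)).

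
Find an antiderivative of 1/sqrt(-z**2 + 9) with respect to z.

asin(z/3) + C

Substitute z = 3·sin(θ), so dz = 3·cos(θ) dθ and the radical becomes sqrt(-z**2 + 9) = 3·cos(θ) by the Pythagorean identity.
Integrate the resulting trig expression in θ, then back-substitute θ = asin(z/3), sin(θ) = z/3, cos(θ) = sqrt(-z**2 + 9)/3 (absorbing any constant into C).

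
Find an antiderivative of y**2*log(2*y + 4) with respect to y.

Use integration by parts with u = log(2*y + 4), dv = y**2 dy.
Then du = 2/(2*y + 4) dy and v = y**3/3.

y**3*log(2*y + 4)/3 - y**3/9 + y**2/3 - 4*y/3 + 8*log(y + 2)/3 + C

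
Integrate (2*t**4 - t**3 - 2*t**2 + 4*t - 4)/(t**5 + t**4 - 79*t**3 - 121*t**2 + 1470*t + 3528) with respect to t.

877*log(t - 7)/308 - 1162*log(t - 6)/585 + 31*log(t + 3)/72 - 262*log(t + 4)/165 + 5015*log(t + 7)/2184 + C

Factor the denominator: (t - 7)*(t - 6)*(t + 3)*(t + 4)*(t + 7).
Partial-fraction decomposition: 5015/(2184*(t + 7)) - 262/(165*(t + 4)) + 31/(72*(t + 3)) - 1162/(585*(t - 6)) + 877/(308*(t - 7)).
Integrate each term: A/(t−a) contributes A·log|t−a|.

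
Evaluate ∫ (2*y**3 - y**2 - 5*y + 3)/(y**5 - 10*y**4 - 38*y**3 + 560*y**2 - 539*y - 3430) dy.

Factor the denominator: (y - 7)**2*(y - 5)*(y + 2)*(y + 7).
Partial-fraction decomposition: -697/(11760*(y + 7)) + 1/(405*(y + 2)) + 29/(48*(y - 5)) - 4345/(7938*(y - 7)) + 605/(252*(y - 7)**2).
Integrate each term; A/(y−a) gives A·log|y−a|; A/(y−a)² gives −A/(y−a).

-4345*log(y - 7)/7938 + 29*log(y - 5)/48 + log(y + 2)/405 - 697*log(y + 7)/11760 - 605/(252*y - 1764) + C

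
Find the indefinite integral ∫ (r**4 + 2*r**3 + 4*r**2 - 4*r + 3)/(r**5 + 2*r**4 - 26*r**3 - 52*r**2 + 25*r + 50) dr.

Factor the denominator: (r - 5)*(r - 1)*(r + 1)*(r + 2)*(r + 5).
Partial-fraction decomposition: 83/(120*(r + 5)) - 3/(7*(r + 2)) + 5/(24*(r + 1)) - 1/(24*(r - 1)) + 479/(840*(r - 5)).
Integrate each term: A/(r−a) contributes A·log|r−a|.

479*log(r - 5)/840 - log(r - 1)/24 + 5*log(r + 1)/24 - 3*log(r + 2)/7 + 83*log(r + 5)/120 + C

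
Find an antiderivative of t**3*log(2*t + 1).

t**4*log(2*t + 1)/4 - t**4/16 + t**3/24 - t**2/32 + t/32 - log(2*t + 1)/64 + C

Use integration by parts with u = log(2*t + 1), dv = t**3 dt.
Then du = 2/(2*t + 1) dt and v = t**4/4.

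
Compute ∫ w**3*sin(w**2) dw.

-w**2*cos(w**2)/2 + sin(w**2)/2 + C

Let u = w², du = 2w dw; rewrite as (1/2)∫ u^1·sin(1u) du.
Now integrate by parts 1 time.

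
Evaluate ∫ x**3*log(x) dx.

x**4*log(x)/4 - x**4/16 + C

Use integration by parts with u = log(x), dv = x**3 dx.
Then du = 1/x dx and v = x**4/4.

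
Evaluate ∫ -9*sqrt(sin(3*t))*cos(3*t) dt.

-2*sin(3*t)**(3/2) + C

Let u = sin(3*t), so du = (3*cos(3*t)) dt.
Rewriting, the integral becomes -3·∫ √u du = -3·(2/3)u^(3/2).
Substituting back, u = sin(3*t).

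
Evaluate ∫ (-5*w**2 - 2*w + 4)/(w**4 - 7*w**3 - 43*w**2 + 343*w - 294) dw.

Factor the denominator: (w - 7)*(w - 6)*(w - 1)*(w + 7).
Partial-fraction decomposition: 227/(1456*(w + 7)) - 1/(80*(w - 1)) + 188/(65*(w - 6)) - 85/(28*(w - 7)).
Integrate each term: A/(w−a) contributes A·log|w−a|.

-85*log(w - 7)/28 + 188*log(w - 6)/65 - log(w - 1)/80 + 227*log(w + 7)/1456 + C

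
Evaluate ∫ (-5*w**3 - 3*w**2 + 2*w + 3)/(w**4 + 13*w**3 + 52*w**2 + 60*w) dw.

log(w)/20 - 9*log(w + 2)/8 + 181*log(w + 5)/5 - 321*log(w + 6)/8 + C

Factor the denominator: w*(w + 2)*(w + 5)*(w + 6).
Partial-fraction decomposition: -321/(8*(w + 6)) + 181/(5*(w + 5)) - 9/(8*(w + 2)) + 1/(20*w).
Integrate each term: A/(w−a) contributes A·log|w−a|.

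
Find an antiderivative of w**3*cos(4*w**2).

w**2*sin(4*w**2)/8 + cos(4*w**2)/32 + C

Let u = w², du = 2w dw; rewrite as (1/2)∫ u^1·cos(4u) du.
Now integrate by parts 1 time.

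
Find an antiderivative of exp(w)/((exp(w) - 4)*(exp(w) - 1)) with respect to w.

Let u = e^w, du = e^w dw.
The integral becomes ∫ du/((u-1)(u-4)); decompose into partial fractions.

log(exp(w) - 4)/3 - log(exp(w) - 1)/3 + C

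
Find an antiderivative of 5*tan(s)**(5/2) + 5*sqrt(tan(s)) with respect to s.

10*tan(s)**(3/2)/3 + C

Let u = tan(s), so du = (tan(s)**2 + 1) ds.
Rewriting, the integral becomes 5·∫ √u du = 5·(2/3)u^(3/2).
Substituting back, u = tan(s).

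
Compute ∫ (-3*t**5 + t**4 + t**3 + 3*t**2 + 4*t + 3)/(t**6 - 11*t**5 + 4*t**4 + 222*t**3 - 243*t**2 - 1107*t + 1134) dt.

-15833*log(t - 7)/800 + 803*log(t - 6)/45 - 193*log(t - 3)/288 - 3*log(t - 1)/320 - 5381*log(t + 3)/14400 - 89/(240*t + 720) + C

Factor the denominator: (t - 7)*(t - 6)*(t - 3)*(t - 1)*(t + 3)**2.
Partial-fraction decomposition: -5381/(14400*(t + 3)) + 89/(240*(t + 3)**2) - 3/(320*(t - 1)) - 193/(288*(t - 3)) + 803/(45*(t - 6)) - 15833/(800*(t - 7)).
Integrate each term; A/(t−a) gives A·log|t−a|; A/(t−a)² gives −A/(t−a).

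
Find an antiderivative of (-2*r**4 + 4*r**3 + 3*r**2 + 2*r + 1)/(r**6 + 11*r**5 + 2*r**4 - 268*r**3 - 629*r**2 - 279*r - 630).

Factor the denominator: (r - 5)*(r + 3)*(r + 6)*(r + 7)*(r**2 + 1).
Partial-fraction decomposition: (r + 31)/(4810*(r**2 + 1)) + 151/(60*(r + 7)) - 3359/(1221*(r + 6)) + 31/(120*(r + 3)) - 83/(3432*(r - 5)).
Integrate each term; A/(r−a) gives A·log|r−a|; the (Br+D)/(r²+p²) term gives a log and an atan.

-83*log(r - 5)/3432 + 31*log(r + 3)/120 - 3359*log(r + 6)/1221 + 151*log(r + 7)/60 + log(r**2 + 1)/9620 + 31*atan(r)/4810 + C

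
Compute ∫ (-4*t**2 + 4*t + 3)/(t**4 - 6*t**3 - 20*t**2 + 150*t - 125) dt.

Factor the denominator: (t - 5)**2*(t - 1)*(t + 5).
Partial-fraction decomposition: 39/(200*(t + 5)) + 1/(32*(t - 1)) - 181/(800*(t - 5)) - 77/(40*(t - 5)**2).
Integrate each term; A/(t−a) gives A·log|t−a|; A/(t−a)² gives −A/(t−a).

-181*log(t - 5)/800 + log(t - 1)/32 + 39*log(t + 5)/200 + 77/(40*t - 200) + C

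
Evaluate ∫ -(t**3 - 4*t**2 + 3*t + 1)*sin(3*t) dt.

t**3*cos(3*t)/3 - t**2*sin(3*t)/3 - 4*t**2*cos(3*t)/3 + 8*t*sin(3*t)/9 + 7*t*cos(3*t)/9 - 7*sin(3*t)/27 + 17*cos(3*t)/27 + C

Use integration by parts with u = t**3 - 4*t**2 + 3*t + 1, dv = -sin(3*t) dt, so v = cos(3*t)/3.
Apply parts 3 times (tabular method): alternate signs, differentiate u down to 0, integrate dv up.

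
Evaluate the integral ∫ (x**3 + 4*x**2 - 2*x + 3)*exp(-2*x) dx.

(-4*x**3 - 22*x**2 - 14*x - 19)*exp(-2*x)/8 + C

Use integration by parts with u = x**3 + 4*x**2 - 2*x + 3, dv = exp(-2*x) dx, so v = -exp(-2*x)/2.
Apply parts 3 times (tabular method): alternate signs, differentiate u down to 0, integrate dv up.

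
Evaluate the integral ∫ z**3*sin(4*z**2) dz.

-z**2*cos(4*z**2)/8 + sin(4*z**2)/32 + C

Let u = z², du = 2z dz; rewrite as (1/2)∫ u^1·sin(4u) du.
Now integrate by parts 1 time.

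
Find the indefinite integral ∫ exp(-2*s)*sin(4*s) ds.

Let I denote the integral. Integrate by parts with u = sin(4*s), dv = exp(-2*s) ds, so v = -exp(-2*s)/2: I = -exp(-2*s)*sin(4*s)/2 + 2·∫ exp(-2*s)*cos(4*s) ds.
Apply parts again with u = cos(4*s), dv = exp(-2*s) ds: ∫ exp(-2*s)*cos(4*s) ds = -exp(-2*s)*cos(4*s)/2 − 2·I. Substituting back brings back I: I = -exp(-2*s)*sin(4*s)/2 - exp(-2*s)*cos(4*s) − 4·I.
Solving for I: (1 + 4)·I equals the remaining terms, so I = (1/5)·(-exp(-2*s)*sin(4*s)/2 - exp(-2*s)*cos(4*s)).

-exp(-2*s)*sin(4*s)/10 - exp(-2*s)*cos(4*s)/5 + C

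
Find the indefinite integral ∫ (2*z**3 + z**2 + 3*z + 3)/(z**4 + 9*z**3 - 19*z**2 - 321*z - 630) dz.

163*log(z - 6)/429 + 17*log(z + 3)/24 - 237*log(z + 5)/44 + 655*log(z + 7)/104 + C

Factor the denominator: (z - 6)*(z + 3)*(z + 5)*(z + 7).
Partial-fraction decomposition: 655/(104*(z + 7)) - 237/(44*(z + 5)) + 17/(24*(z + 3)) + 163/(429*(z - 6)).
Integrate each term: A/(z−a) contributes A·log|z−a|.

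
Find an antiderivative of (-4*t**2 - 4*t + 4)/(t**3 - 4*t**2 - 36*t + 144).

-41*log(t - 6)/6 + 19*log(t - 4)/5 - 29*log(t + 6)/30 + C

Factor the denominator: (t - 6)*(t - 4)*(t + 6).
Partial-fraction decomposition: -29/(30*(t + 6)) + 19/(5*(t - 4)) - 41/(6*(t - 6)).
Integrate each term: A/(t−a) contributes A·log|t−a|.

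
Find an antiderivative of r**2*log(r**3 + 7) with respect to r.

Let u = r**3 + 7, so du = (3*r**2) dr.
The integral becomes (1/3)·∫ log(u) du; integrate by parts with u′=log(u), dv′=du.

r**3*log(r**3 + 7)/3 - r**3/3 + 7*log(r**3 + 7)/3 + C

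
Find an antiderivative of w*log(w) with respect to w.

Use integration by parts with u = log(w), dv = w dw.
Then du = 1/w dw and v = w**2/2.

w**2*log(w)/2 - w**2/4 + C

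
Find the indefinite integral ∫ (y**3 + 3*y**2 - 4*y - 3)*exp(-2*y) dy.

Use integration by parts with u = y**3 + 3*y**2 - 4*y - 3, dv = exp(-2*y) dy, so v = -exp(-2*y)/2.
Apply parts 3 times (tabular method): alternate signs, differentiate u down to 0, integrate dv up.

(-4*y**3 - 18*y**2 - 2*y + 11)*exp(-2*y)/8 + C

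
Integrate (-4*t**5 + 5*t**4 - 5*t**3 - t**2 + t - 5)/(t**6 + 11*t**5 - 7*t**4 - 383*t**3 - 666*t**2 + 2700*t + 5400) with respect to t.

-2005*log(t - 5)/3388 + 713*log(t - 3)/6480 + 79*log(t + 2)/560 - 1081*log(t + 5)/16 + 10021043*log(t + 6)/156816 - 38617/(396*t + 2376) + C

Factor the denominator: (t - 5)*(t - 3)*(t + 2)*(t + 5)*(t + 6)**2.
Partial-fraction decomposition: 10021043/(156816*(t + 6)) + 38617/(396*(t + 6)**2) - 1081/(16*(t + 5)) + 79/(560*(t + 2)) + 713/(6480*(t - 3)) - 2005/(3388*(t - 5)).
Integrate each term; A/(t−a) gives A·log|t−a|; A/(t−a)² gives −A/(t−a).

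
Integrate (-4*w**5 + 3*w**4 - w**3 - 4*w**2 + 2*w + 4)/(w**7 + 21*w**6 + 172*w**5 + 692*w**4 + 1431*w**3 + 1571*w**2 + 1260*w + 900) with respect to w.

Factor the denominator: (w + 2)*(w + 3)*(w + 5)**2*(w + 6)*(w**2 + 1).
Partial-fraction decomposition: -(612*w - 83)/(62530*(w**2 + 1)) + 8764/(111*(w + 6)) - 70823/(1014*(w + 5)) + 2399/(26*(w + 5)**2) - 301/(30*(w + 3)) + 14/(15*(w + 2)).
Integrate each term; A/(w−a) gives A·log|w−a|; the (Bw+D)/(w²+p²) term gives a log and an atan.

14*log(w + 2)/15 - 301*log(w + 3)/30 - 70823*log(w + 5)/1014 + 8764*log(w + 6)/111 - 153*log(w**2 + 1)/31265 + 83*atan(w)/62530 - 2399/(26*w + 130) + C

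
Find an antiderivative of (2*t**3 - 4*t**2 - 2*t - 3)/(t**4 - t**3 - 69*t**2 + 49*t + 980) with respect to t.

43*log(t - 7)/28 - 137*log(t - 5)/216 - 17*log(t + 4)/27 + 871*log(t + 7)/504 + C

Factor the denominator: (t - 7)*(t - 5)*(t + 4)*(t + 7).
Partial-fraction decomposition: 871/(504*(t + 7)) - 17/(27*(t + 4)) - 137/(216*(t - 5)) + 43/(28*(t - 7)).
Integrate each term: A/(t−a) contributes A·log|t−a|.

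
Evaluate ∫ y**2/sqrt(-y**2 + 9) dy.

Substitute y = 3·sin(θ), so dy = 3·cos(θ) dθ and the radical becomes sqrt(-y**2 + 9) = 3·cos(θ) by the Pythagorean identity.
Integrate the resulting trig expression in θ, then back-substitute θ = asin(y/3), sin(θ) = y/3, cos(θ) = sqrt(-y**2 + 9)/3 (absorbing any constant into C).

-y*sqrt(-y**2 + 9)/2 + 9*asin(y/3)/2 + C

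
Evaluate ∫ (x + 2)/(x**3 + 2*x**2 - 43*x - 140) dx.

Factor the denominator: (x - 7)*(x + 4)*(x + 5).
Partial-fraction decomposition: -1/(4*(x + 5)) + 2/(11*(x + 4)) + 3/(44*(x - 7)).
Integrate each term: A/(x−a) contributes A·log|x−a|.

3*log(x - 7)/44 + 2*log(x + 4)/11 - log(x + 5)/4 + C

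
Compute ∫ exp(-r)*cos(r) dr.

exp(-r)*sin(r)/2 - exp(-r)*cos(r)/2 + C

Let I denote the integral. Integrate by parts with u = cos(r), dv = exp(-r) dr, so v = -exp(-r): I = -exp(-r)*cos(r) − ∫ exp(-r)*sin(r) dr.
Apply parts again with u = sin(r), dv = exp(-r) dr: ∫ exp(-r)*sin(r) dr = -exp(-r)*sin(r) + I. Substituting back brings back I: I = exp(-r)*sin(r) - exp(-r)*cos(r) − I.
Solving for I: (1 + 1)·I equals the remaining terms, so I = (1/2)·(exp(-r)*sin(r) - exp(-r)*cos(r)).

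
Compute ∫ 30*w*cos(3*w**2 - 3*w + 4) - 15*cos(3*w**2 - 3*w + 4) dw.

Let u = 3*w**2 - 3*w + 4, so du = (6*w - 3) dw.
Rewriting, the integral becomes 5·∫ cos(u) du = 5·sin(u).
Substituting back, u = 3*w**2 - 3*w + 4.

5*sin(3*w**2 - 3*w + 4) + C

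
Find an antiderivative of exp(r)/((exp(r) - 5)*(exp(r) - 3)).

log(exp(r) - 5)/2 - log(exp(r) - 3)/2 + C

Let u = e^r, du = e^r dr.
The integral becomes ∫ du/((u-3)(u-5)); decompose into partial fractions.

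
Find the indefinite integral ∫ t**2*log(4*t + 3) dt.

t**3*log(4*t + 3)/3 - t**3/9 + t**2/8 - 3*t/16 + 9*log(4*t + 3)/64 + C

Use integration by parts with u = log(4*t + 3), dv = t**2 dt.
Then du = 4/(4*t + 3) dt and v = t**3/3.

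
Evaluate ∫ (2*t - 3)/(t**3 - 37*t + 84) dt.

5*log(t - 4)/11 - 3*log(t - 3)/10 - 17*log(t + 7)/110 + C

Factor the denominator: (t - 4)*(t - 3)*(t + 7).
Partial-fraction decomposition: -17/(110*(t + 7)) - 3/(10*(t - 3)) + 5/(11*(t - 4)).
Integrate each term: A/(t−a) contributes A·log|t−a|.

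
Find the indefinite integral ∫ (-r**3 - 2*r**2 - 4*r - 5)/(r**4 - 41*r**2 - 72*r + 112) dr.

-79*log(r - 7)/121 + 2*log(r - 1)/25 - 1292*log(r + 4)/3025 - 43/(55*r + 220) + C

Factor the denominator: (r - 7)*(r - 1)*(r + 4)**2.
Partial-fraction decomposition: -1292/(3025*(r + 4)) + 43/(55*(r + 4)**2) + 2/(25*(r - 1)) - 79/(121*(r - 7)).
Integrate each term; A/(r−a) gives A·log|r−a|; A/(r−a)² gives −A/(r−a).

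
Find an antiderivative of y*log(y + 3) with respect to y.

Use integration by parts with u = log(y + 3), dv = y dy.
Then du = 1/(y + 3) dy and v = y**2/2.

y**2*log(y + 3)/2 - y**2/4 + 3*y/2 - 9*log(y + 3)/2 + C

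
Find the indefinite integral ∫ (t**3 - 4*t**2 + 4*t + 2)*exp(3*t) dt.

Use integration by parts with u = t**3 - 4*t**2 + 4*t + 2, dv = exp(3*t) dt, so v = exp(3*t)/3.
Apply parts 3 times (tabular method): alternate signs, differentiate u down to 0, integrate dv up.

(9*t**3 - 45*t**2 + 66*t - 4)*exp(3*t)/27 + C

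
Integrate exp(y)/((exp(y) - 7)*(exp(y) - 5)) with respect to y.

Let u = e^y, du = e^y dy.
The integral becomes ∫ du/((u-5)(u-7)); decompose into partial fractions.

log(exp(y) - 7)/2 - log(exp(y) - 5)/2 + C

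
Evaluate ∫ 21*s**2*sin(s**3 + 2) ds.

-7*cos(s**3 + 2) + C

Let u = s**3 + 2, so du = (3*s**2) ds.
Rewriting, the integral becomes 7·∫ sin(u) du = 7·-cos(u).
Substituting back, u = s**3 + 2.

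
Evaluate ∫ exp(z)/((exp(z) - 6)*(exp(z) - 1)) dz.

log(exp(z) - 6)/5 - log(exp(z) - 1)/5 + C

Let u = e^z, du = e^z dz.
The integral becomes ∫ du/((u-1)(u-6)); decompose into partial fractions.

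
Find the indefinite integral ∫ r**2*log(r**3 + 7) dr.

r**3*log(r**3 + 7)/3 - r**3/3 + 7*log(r**3 + 7)/3 + C

Let u = r**3 + 7, so du = (3*r**2) dr.
The integral becomes (1/3)·∫ log(u) du; integrate by parts with u′=log(u), dv′=du.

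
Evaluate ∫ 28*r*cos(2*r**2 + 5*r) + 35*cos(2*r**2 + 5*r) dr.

Let u = 2*r**2 + 5*r, so du = (4*r + 5) dr.
Rewriting, the integral becomes 7·∫ cos(u) du = 7·sin(u).
Substituting back, u = 2*r**2 + 5*r.

7*sin(2*r**2 + 5*r) + C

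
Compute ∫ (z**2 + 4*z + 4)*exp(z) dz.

Use integration by parts with u = z**2 + 4*z + 4, dv = exp(z) dz, so v = exp(z).
Apply parts 2 times (tabular method): alternate signs, differentiate u down to 0, integrate dv up.

(z**2 + 2*z + 2)*exp(z) + C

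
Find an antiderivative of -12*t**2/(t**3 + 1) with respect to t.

-4*log(t**3 + 1) + C

Let u = t**3 + 1, so du = (3*t**2) dt.
Rewriting, the integral becomes -4·∫ 1/u du = -4·log(u).
Substituting back, u = t**3 + 1.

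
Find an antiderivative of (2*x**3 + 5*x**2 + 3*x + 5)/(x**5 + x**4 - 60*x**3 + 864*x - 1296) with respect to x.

Factor the denominator: (x - 6)*(x - 3)*(x - 2)*(x + 6)**2.
Partial-fraction decomposition: -5353/(62208*(x + 6)) + 265/(864*(x + 6)**2) + 47/(256*(x - 2)) - 113/(243*(x - 3)) + 635/(1728*(x - 6)).
Integrate each term; A/(x−a) gives A·log|x−a|; A/(x−a)² gives −A/(x−a).

635*log(x - 6)/1728 - 113*log(x - 3)/243 + 47*log(x - 2)/256 - 5353*log(x + 6)/62208 - 265/(864*x + 5184) + C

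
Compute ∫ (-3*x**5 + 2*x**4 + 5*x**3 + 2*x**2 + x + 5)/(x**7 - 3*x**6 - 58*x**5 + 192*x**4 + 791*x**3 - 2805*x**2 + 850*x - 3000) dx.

Factor the denominator: (x - 5)**2*(x - 4)*(x + 5)*(x + 6)*(x**2 + 1).
Partial-fraction decomposition: (343*x - 430)/(212602*(x**2 + 1)) + 24911/(44770*(x + 6)) - 67/(156*(x + 5)) - 733/(510*(x - 4)) + 107047/(81796*(x - 5)) - 372/(143*(x - 5)**2).
Integrate each term; A/(x−a) gives A·log|x−a|; the (Bx+D)/(x²+p²) term gives a log and an atan.

107047*log(x - 5)/81796 - 733*log(x - 4)/510 - 67*log(x + 5)/156 + 24911*log(x + 6)/44770 + 343*log(x**2 + 1)/425204 - 215*atan(x)/106301 + 372/(143*x - 715) + C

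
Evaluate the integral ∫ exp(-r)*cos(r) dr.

exp(-r)*sin(r)/2 - exp(-r)*cos(r)/2 + C

Let I denote the integral. Integrate by parts with u = cos(r), dv = exp(-r) dr, so v = -exp(-r): I = -exp(-r)*cos(r) − ∫ exp(-r)*sin(r) dr.
Apply parts again with u = sin(r), dv = exp(-r) dr: ∫ exp(-r)*sin(r) dr = -exp(-r)*sin(r) + I. Substituting back brings back I: I = exp(-r)*sin(r) - exp(-r)*cos(r) − I.
Solving for I: (1 + 1)·I equals the remaining terms, so I = (1/2)·(exp(-r)*sin(r) - exp(-r)*cos(r)).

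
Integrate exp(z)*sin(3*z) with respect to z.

Let I denote the integral. Integrate by parts with u = sin(3*z), dv = exp(z) dz, so v = exp(z): I = exp(z)*sin(3*z) − 3·∫ exp(z)*cos(3*z) dz.
Apply parts again with u = cos(3*z), dv = exp(z) dz: ∫ exp(z)*cos(3*z) dz = exp(z)*cos(3*z) + 3·I. Substituting back brings back I: I = exp(z)*sin(3*z) - 3*exp(z)*cos(3*z) − 9·I.
Solving for I: (1 + 9)·I equals the remaining terms, so I = (1/10)·(exp(z)*sin(3*z) - 3*exp(z)*cos(3*z)).

exp(z)*sin(3*z)/10 - 3*exp(z)*cos(3*z)/10 + C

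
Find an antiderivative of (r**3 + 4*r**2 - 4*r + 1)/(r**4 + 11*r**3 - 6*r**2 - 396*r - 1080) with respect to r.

337*log(r - 6)/1584 + 4*log(r + 5)/11 + 61*log(r + 6)/144 + 47/(12*r + 72) + C

Factor the denominator: (r - 6)*(r + 5)*(r + 6)**2.
Partial-fraction decomposition: 61/(144*(r + 6)) - 47/(12*(r + 6)**2) + 4/(11*(r + 5)) + 337/(1584*(r - 6)).
Integrate each term; A/(r−a) gives A·log|r−a|; A/(r−a)² gives −A/(r−a).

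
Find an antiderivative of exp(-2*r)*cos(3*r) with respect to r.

Let I denote the integral. Integrate by parts with u = cos(3*r), dv = exp(-2*r) dr, so v = -exp(-2*r)/2: I = -exp(-2*r)*cos(3*r)/2 − (3/2)·∫ exp(-2*r)*sin(3*r) dr.
Apply parts again with u = sin(3*r), dv = exp(-2*r) dr: ∫ exp(-2*r)*sin(3*r) dr = -exp(-2*r)*sin(3*r)/2 + (3/2)·I. Substituting back brings back I: I = 3*exp(-2*r)*sin(3*r)/4 - exp(-2*r)*cos(3*r)/2 − (9/4)·I.
Solving for I: (1 + 9/4)·I equals the remaining terms, so I = (4/13)·(3*exp(-2*r)*sin(3*r)/4 - exp(-2*r)*cos(3*r)/2).

3*exp(-2*r)*sin(3*r)/13 - 2*exp(-2*r)*cos(3*r)/13 + C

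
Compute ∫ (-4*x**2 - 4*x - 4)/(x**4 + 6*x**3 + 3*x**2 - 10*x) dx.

2*log(x)/5 + 14*log(x + 5)/15 - 2*log(x**2 + x - 2)/3 + C

Factor the denominator: x*(x - 1)*(x + 2)*(x + 5).
Partial-fraction decomposition: 14/(15*(x + 5)) - 2/(3*(x + 2)) - 2/(3*(x - 1)) + 2/(5*x).
Integrate each term: A/(x−a) contributes A·log|x−a|.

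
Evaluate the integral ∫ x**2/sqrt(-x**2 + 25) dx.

Substitute x = 5·sin(θ), so dx = 5·cos(θ) dθ and the radical becomes sqrt(-x**2 + 25) = 5·cos(θ) by the Pythagorean identity.
Integrate the resulting trig expression in θ, then back-substitute θ = asin(x/5), sin(θ) = x/5, cos(θ) = sqrt(-x**2 + 25)/5 (absorbing any constant into C).

-x*sqrt(-x**2 + 25)/2 + 25*asin(x/5)/2 + C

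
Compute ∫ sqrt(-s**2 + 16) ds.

Substitute s = 4·sin(θ), so ds = 4·cos(θ) dθ and the radical becomes sqrt(-s**2 + 16) = 4·cos(θ) by the Pythagorean identity.
Integrate the resulting trig expression in θ, then back-substitute θ = asin(s/4), sin(θ) = s/4, cos(θ) = sqrt(-s**2 + 16)/4 (absorbing any constant into C).

s*sqrt(-s**2 + 16)/2 + 8*asin(s/4) + C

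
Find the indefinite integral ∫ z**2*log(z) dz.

Use integration by parts with u = log(z), dv = z**2 dz.
Then du = 1/z dz and v = z**3/3.

z**3*log(z)/3 - z**3/9 + C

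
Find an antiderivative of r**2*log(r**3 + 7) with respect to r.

Let u = r**3 + 7, so du = (3*r**2) dr.
The integral becomes (1/3)·∫ log(u) du; integrate by parts with u′=log(u), dv′=du.

r**3*log(r**3 + 7)/3 - r**3/3 + 7*log(r**3 + 7)/3 + C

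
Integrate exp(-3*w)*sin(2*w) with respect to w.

Let I denote the integral. Integrate by parts with u = sin(2*w), dv = exp(-3*w) dw, so v = -exp(-3*w)/3: I = -exp(-3*w)*sin(2*w)/3 + (2/3)·∫ exp(-3*w)*cos(2*w) dw.
Apply parts again with u = cos(2*w), dv = exp(-3*w) dw: ∫ exp(-3*w)*cos(2*w) dw = -exp(-3*w)*cos(2*w)/3 − (2/3)·I. Substituting back brings back I: I = -exp(-3*w)*sin(2*w)/3 - 2*exp(-3*w)*cos(2*w)/9 − (4/9)·I.
Solving for I: (1 + 4/9)·I equals the remaining terms, so I = (9/13)·(-exp(-3*w)*sin(2*w)/3 - 2*exp(-3*w)*cos(2*w)/9).

-3*exp(-3*w)*sin(2*w)/13 - 2*exp(-3*w)*cos(2*w)/13 + C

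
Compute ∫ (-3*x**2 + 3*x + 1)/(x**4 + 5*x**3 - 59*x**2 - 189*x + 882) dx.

Factor the denominator: (x - 6)*(x - 3)*(x + 7)**2.
Partial-fraction decomposition: 2009/(16900*(x + 7)) - 167/(130*(x + 7)**2) + 17/(300*(x - 3)) - 89/(507*(x - 6)).
Integrate each term; A/(x−a) gives A·log|x−a|; A/(x−a)² gives −A/(x−a).

-89*log(x - 6)/507 + 17*log(x - 3)/300 + 2009*log(x + 7)/16900 + 167/(130*x + 910) + C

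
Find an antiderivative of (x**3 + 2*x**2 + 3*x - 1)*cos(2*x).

x**3*sin(2*x)/2 + x**2*sin(2*x) + 3*x**2*cos(2*x)/4 + 3*x*sin(2*x)/4 + x*cos(2*x) - sin(2*x) + 3*cos(2*x)/8 + C

Use integration by parts with u = x**3 + 2*x**2 + 3*x - 1, dv = cos(2*x) dx, so v = sin(2*x)/2.
Apply parts 3 times (tabular method): alternate signs, differentiate u down to 0, integrate dv up.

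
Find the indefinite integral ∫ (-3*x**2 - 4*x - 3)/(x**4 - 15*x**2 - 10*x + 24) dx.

-67*log(x - 4)/126 + 5*log(x - 1)/18 - 7*log(x + 2)/18 + 9*log(x + 3)/14 + C

Factor the denominator: (x - 4)*(x - 1)*(x + 2)*(x + 3).
Partial-fraction decomposition: 9/(14*(x + 3)) - 7/(18*(x + 2)) + 5/(18*(x - 1)) - 67/(126*(x - 4)).
Integrate each term: A/(x−a) contributes A·log|x−a|.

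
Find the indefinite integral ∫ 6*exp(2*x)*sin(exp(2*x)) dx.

-3*cos(exp(2*x)) + C

Let u = exp(2*x), so du = (2*exp(2*x)) dx.
Rewriting, the integral becomes 3·∫ sin(u) du = 3·-cos(u).
Substituting back, u = exp(2*x).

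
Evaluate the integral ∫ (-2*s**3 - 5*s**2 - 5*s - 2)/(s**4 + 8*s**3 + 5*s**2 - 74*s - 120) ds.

-29*log(s - 3)/70 - 2*log(s + 2)/15 + 33*log(s + 4)/7 - 37*log(s + 5)/6 + C

Factor the denominator: (s - 3)*(s + 2)*(s + 4)*(s + 5).
Partial-fraction decomposition: -37/(6*(s + 5)) + 33/(7*(s + 4)) - 2/(15*(s + 2)) - 29/(70*(s - 3)).
Integrate each term: A/(s−a) contributes A·log|s−a|.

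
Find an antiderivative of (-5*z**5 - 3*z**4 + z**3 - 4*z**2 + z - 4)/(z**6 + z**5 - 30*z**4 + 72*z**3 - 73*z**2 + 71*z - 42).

-367*log(z - 3)/50 + 218*log(z - 2)/45 - 7*log(z - 1)/16 - 38141*log(z + 7)/18000 + 13*log(z**2 + 1)/500 - 8*atan(z)/125 + C

Factor the denominator: (z - 3)*(z - 2)*(z - 1)*(z + 7)*(z**2 + 1).
Partial-fraction decomposition: (13*z - 16)/(250*(z**2 + 1)) - 38141/(18000*(z + 7)) - 7/(16*(z - 1)) + 218/(45*(z - 2)) - 367/(50*(z - 3)).
Integrate each term; A/(z−a) gives A·log|z−a|; the (Bz+D)/(z²+p²) term gives a log and an atan.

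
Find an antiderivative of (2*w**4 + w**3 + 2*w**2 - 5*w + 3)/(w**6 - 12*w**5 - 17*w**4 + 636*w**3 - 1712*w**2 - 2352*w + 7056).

579*log(w - 7)/70 - 355541*log(w - 6)/43264 - 41*log(w - 2)/2880 + log(w + 2)/256 - 919*log(w + 7)/21294 + 2853/(416*w - 2496) + C

Factor the denominator: (w - 7)*(w - 6)**2*(w - 2)*(w + 2)*(w + 7).
Partial-fraction decomposition: -919/(21294*(w + 7)) + 1/(256*(w + 2)) - 41/(2880*(w - 2)) - 355541/(43264*(w - 6)) - 2853/(416*(w - 6)**2) + 579/(70*(w - 7)).
Integrate each term; A/(w−a) gives A·log|w−a|; A/(w−a)² gives −A/(w−a).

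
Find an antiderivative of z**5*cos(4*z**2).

z**4*sin(4*z**2)/8 + z**2*cos(4*z**2)/16 - sin(4*z**2)/64 + C

Let u = z², du = 2z dz; rewrite as (1/2)∫ u^2·cos(4u) du.
Now integrate by parts 2 times.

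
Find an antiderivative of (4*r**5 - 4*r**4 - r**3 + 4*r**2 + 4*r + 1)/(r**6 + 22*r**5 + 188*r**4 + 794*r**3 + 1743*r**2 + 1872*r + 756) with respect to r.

Factor the denominator: (r + 1)*(r + 2)*(r + 3)**2*(r + 6)*(r + 7).
Partial-fraction decomposition: 159/(r + 7) - 35951/(180*(r + 6)) + 1297/(36*(r + 3)) - 311/(6*(r + 3)**2) + 35/(4*(r + 2)) - 1/(20*(r + 1)).
Integrate each term; A/(r−a) gives A·log|r−a|; A/(r−a)² gives −A/(r−a).

-log(r + 1)/20 + 35*log(r + 2)/4 + 1297*log(r + 3)/36 - 35951*log(r + 6)/180 + 159*log(r + 7) + 311/(6*r + 18) + C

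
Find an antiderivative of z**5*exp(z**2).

(z**4 - 2*z**2 + 2)*exp(z**2)/2 + C

Let u = z², du = 2z dz; rewrite as (1/2)∫ u^2·exp(1u) du.
Now integrate by parts 2 times.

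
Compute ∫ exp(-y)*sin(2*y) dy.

-exp(-y)*sin(2*y)/5 - 2*exp(-y)*cos(2*y)/5 + C

Let I denote the integral. Integrate by parts with u = sin(2*y), dv = exp(-y) dy, so v = -exp(-y): I = -exp(-y)*sin(2*y) + 2·∫ exp(-y)*cos(2*y) dy.
Apply parts again with u = cos(2*y), dv = exp(-y) dy: ∫ exp(-y)*cos(2*y) dy = -exp(-y)*cos(2*y) − 2·I. Substituting back brings back I: I = -exp(-y)*sin(2*y) - 2*exp(-y)*cos(2*y) − 4·I.
Solving for I: (1 + 4)·I equals the remaining terms, so I = (1/5)·(-exp(-y)*sin(2*y) - 2*exp(-y)*cos(2*y)).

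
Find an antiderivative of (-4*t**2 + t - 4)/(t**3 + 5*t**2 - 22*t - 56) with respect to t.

Factor the denominator: (t - 4)*(t + 2)*(t + 7).
Partial-fraction decomposition: -207/(55*(t + 7)) + 11/(15*(t + 2)) - 32/(33*(t - 4)).
Integrate each term: A/(t−a) contributes A·log|t−a|.

-32*log(t - 4)/33 + 11*log(t + 2)/15 - 207*log(t + 7)/55 + C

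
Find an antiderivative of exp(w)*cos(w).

exp(w)*sin(w)/2 + exp(w)*cos(w)/2 + C

Let I denote the integral. Integrate by parts with u = cos(w), dv = exp(w) dw, so v = exp(w): I = exp(w)*cos(w) + ∫ exp(w)*sin(w) dw.
Apply parts again with u = sin(w), dv = exp(w) dw: ∫ exp(w)*sin(w) dw = exp(w)*sin(w) − I. Substituting back brings back I: I = exp(w)*sin(w) + exp(w)*cos(w) − I.
Solving for I: (1 + 1)·I equals the remaining terms, so I = (1/2)·(exp(w)*sin(w) + exp(w)*cos(w)).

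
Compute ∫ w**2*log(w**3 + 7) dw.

Let u = w**3 + 7, so du = (3*w**2) dw.
The integral becomes (1/3)·∫ log(u) du; integrate by parts with u′=log(u), dv′=du.

w**3*log(w**3 + 7)/3 - w**3/3 + 7*log(w**3 + 7)/3 + C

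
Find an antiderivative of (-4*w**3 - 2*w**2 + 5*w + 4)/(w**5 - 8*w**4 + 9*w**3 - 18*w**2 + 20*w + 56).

Factor the denominator: (w - 7)*(w - 2)*(w + 1)*(w**2 + 4).
Partial-fraction decomposition: 3*(3*w + 2)/(20*(w**2 + 4)) + 1/(120*(w + 1)) + 13/(60*(w - 2)) - 27/(40*(w - 7)).
Integrate each term; A/(w−a) gives A·log|w−a|; the (Bw+D)/(w²+p²) term gives a log and an atan.

-27*log(w - 7)/40 + 13*log(w - 2)/60 + log(w + 1)/120 + 9*log(w**2 + 4)/40 + 3*atan(w/2)/20 + C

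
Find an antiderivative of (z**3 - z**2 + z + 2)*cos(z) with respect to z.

Use integration by parts with u = z**3 - z**2 + z + 2, dv = cos(z) dz, so v = sin(z).
Apply parts 3 times (tabular method): alternate signs, differentiate u down to 0, integrate dv up.

z**3*sin(z) - z**2*sin(z) + 3*z**2*cos(z) - 5*z*sin(z) - 2*z*cos(z) + 4*sin(z) - 5*cos(z) + C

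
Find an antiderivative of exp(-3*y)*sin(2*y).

-3*exp(-3*y)*sin(2*y)/13 - 2*exp(-3*y)*cos(2*y)/13 + C

Let I denote the integral. Integrate by parts with u = sin(2*y), dv = exp(-3*y) dy, so v = -exp(-3*y)/3: I = -exp(-3*y)*sin(2*y)/3 + (2/3)·∫ exp(-3*y)*cos(2*y) dy.
Apply parts again with u = cos(2*y), dv = exp(-3*y) dy: ∫ exp(-3*y)*cos(2*y) dy = -exp(-3*y)*cos(2*y)/3 − (2/3)·I. Substituting back brings back I: I = -exp(-3*y)*sin(2*y)/3 - 2*exp(-3*y)*cos(2*y)/9 − (4/9)·I.
Solving for I: (1 + 4/9)·I equals the remaining terms, so I = (9/13)·(-exp(-3*y)*sin(2*y)/3 - 2*exp(-3*y)*cos(2*y)/9).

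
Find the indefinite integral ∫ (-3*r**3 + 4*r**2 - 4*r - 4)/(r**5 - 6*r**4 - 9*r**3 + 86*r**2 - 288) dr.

817*log(r - 4)/441 - 61*log(r - 3)/30 - 11*log(r + 2)/45 + 125*log(r + 3)/294 + 74/(21*r - 84) + C

Factor the denominator: (r - 4)**2*(r - 3)*(r + 2)*(r + 3).
Partial-fraction decomposition: 125/(294*(r + 3)) - 11/(45*(r + 2)) - 61/(30*(r - 3)) + 817/(441*(r - 4)) - 74/(21*(r - 4)**2).
Integrate each term; A/(r−a) gives A·log|r−a|; A/(r−a)² gives −A/(r−a).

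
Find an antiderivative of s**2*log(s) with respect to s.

Use integration by parts with u = log(s), dv = s**2 ds.
Then du = 1/s ds and v = s**3/3.

s**3*log(s)/3 - s**3/9 + C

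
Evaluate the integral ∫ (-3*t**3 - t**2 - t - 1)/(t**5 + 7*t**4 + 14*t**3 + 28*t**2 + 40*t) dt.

-log(t)/40 - 7*log(t + 2)/16 + 118*log(t + 5)/145 - 163*log(t**2 + 4)/928 + 45*atan(t/2)/464 + C

Factor the denominator: t*(t + 2)*(t + 5)*(t**2 + 4).
Partial-fraction decomposition: -(163*t - 90)/(464*(t**2 + 4)) + 118/(145*(t + 5)) - 7/(16*(t + 2)) - 1/(40*t).
Integrate each term; A/(t−a) gives A·log|t−a|; the (Bt+D)/(t²+p²) term gives a log and an atan.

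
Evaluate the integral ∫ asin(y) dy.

Use integration by parts with u = arcsin(y), dv = dy.
Then du = 1/sqrt(-y**2 + 1) dy.

y*asin(y) + sqrt(-y**2 + 1) + C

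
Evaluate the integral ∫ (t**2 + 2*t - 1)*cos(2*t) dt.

t**2*sin(2*t)/2 + t*sin(2*t) + t*cos(2*t)/2 - 3*sin(2*t)/4 + cos(2*t)/2 + C

Use integration by parts with u = t**2 + 2*t - 1, dv = cos(2*t) dt, so v = sin(2*t)/2.
Apply parts 2 times (tabular method): alternate signs, differentiate u down to 0, integrate dv up.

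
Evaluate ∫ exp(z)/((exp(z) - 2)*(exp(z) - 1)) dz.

log(exp(z) - 2) - log(exp(z) - 1) + C

Let u = e^z, du = e^z dz.
The integral becomes ∫ du/((u-2)(u-1)); decompose into partial fractions.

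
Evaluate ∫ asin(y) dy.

y*asin(y) + sqrt(-y**2 + 1) + C

Use integration by parts with u = arcsin(y), dv = dy.
Then du = 1/sqrt(-y**2 + 1) dy.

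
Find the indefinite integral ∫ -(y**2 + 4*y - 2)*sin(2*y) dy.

y**2*cos(2*y)/2 - y*sin(2*y)/2 + 2*y*cos(2*y) - sin(2*y) - 5*cos(2*y)/4 + C

Use integration by parts with u = y**2 + 4*y - 2, dv = -sin(2*y) dy, so v = cos(2*y)/2.
Apply parts 2 times (tabular method): alternate signs, differentiate u down to 0, integrate dv up.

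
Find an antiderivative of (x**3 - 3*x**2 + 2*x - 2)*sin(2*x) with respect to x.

-x**3*cos(2*x)/2 + 3*x**2*sin(2*x)/4 + 3*x**2*cos(2*x)/2 - 3*x*sin(2*x)/2 - x*cos(2*x)/4 + sin(2*x)/8 + cos(2*x)/4 + C

Use integration by parts with u = x**3 - 3*x**2 + 2*x - 2, dv = sin(2*x) dx, so v = -cos(2*x)/2.
Apply parts 3 times (tabular method): alternate signs, differentiate u down to 0, integrate dv up.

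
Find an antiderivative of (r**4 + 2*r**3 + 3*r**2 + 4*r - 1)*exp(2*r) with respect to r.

Use integration by parts with u = r**4 + 2*r**3 + 3*r**2 + 4*r - 1, dv = exp(2*r) dr, so v = exp(2*r)/2.
Apply parts 4 times (tabular method): alternate signs, differentiate u down to 0, integrate dv up.

(2*r**4 + 6*r**2 + 2*r - 3)*exp(2*r)/4 + C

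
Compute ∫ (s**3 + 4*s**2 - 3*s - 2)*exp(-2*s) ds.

Use integration by parts with u = s**3 + 4*s**2 - 3*s - 2, dv = exp(-2*s) ds, so v = -exp(-2*s)/2.
Apply parts 3 times (tabular method): alternate signs, differentiate u down to 0, integrate dv up.

(-4*s**3 - 22*s**2 - 10*s + 3)*exp(-2*s)/8 + C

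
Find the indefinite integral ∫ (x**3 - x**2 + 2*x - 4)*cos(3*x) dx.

x**3*sin(3*x)/3 - x**2*sin(3*x)/3 + x**2*cos(3*x)/3 + 4*x*sin(3*x)/9 - 2*x*cos(3*x)/9 - 34*sin(3*x)/27 + 4*cos(3*x)/27 + C

Use integration by parts with u = x**3 - x**2 + 2*x - 4, dv = cos(3*x) dx, so v = sin(3*x)/3.
Apply parts 3 times (tabular method): alternate signs, differentiate u down to 0, integrate dv up.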